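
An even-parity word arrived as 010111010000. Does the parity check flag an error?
Sum of received bits: 0+1+0+1+1+1+0+1+0+0+0+0 = 5; 5 mod 2 = 1. Result is 1 ≠ 0 → error detected.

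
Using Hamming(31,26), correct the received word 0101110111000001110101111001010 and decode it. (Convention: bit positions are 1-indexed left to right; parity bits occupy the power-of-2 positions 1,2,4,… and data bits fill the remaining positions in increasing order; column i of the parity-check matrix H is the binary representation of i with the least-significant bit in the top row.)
Syndrome s = H · r^T (mod 2), r = 0101110111000001110101111001010:
  s[0] = (1010101010101010101010101010101)·(0101110111000001110101111001010) mod 2 = 0+0+0+0+1+0+0+0+1+0+0+0+0+0+0+0+1+0+0+0+0+0+1+0+1+0+0+0+0+0+0 mod 2 = 1
  s[1] = (0110011001100110011001100110011)·(0101110111000001110101111001010) mod 2 = 0+1+0+0+0+1+0+0+0+1+0+0+0+0+0+0+0+1+0+0+0+1+1+0+0+0+0+0+0+1+0 mod 2 = 1
  s[2] = (0001111000011110000111100001111)·(0101110111000001110101111001010) mod 2 = 0+0+0+1+1+1+0+0+0+0+0+0+0+0+0+0+0+0+0+1+0+1+1+0+0+0+0+1+0+1+0 mod 2 = 0
  s[3] = (0000000111111110000000011111111)·(0101110111000001110101111001010) mod 2 = 0+0+0+0+0+0+0+1+1+1+0+0+0+0+0+0+0+0+0+0+0+0+0+1+1+0+0+1+0+1+0 mod 2 = 1
  s[4] = (0000000000000001111111111111111)·(0101110111000001110101111001010) mod 2 = 0+0+0+0+0+0+0+0+0+0+0+0+0+0+0+1+1+1+0+1+0+1+1+1+1+0+0+1+0+1+0 mod 2 = 0
Syndrome = 11010
Column 11 of H equals this syndrome → error at bit 11 (1-indexed).
Flip bit 11: 0101110111000001110101111001010 → 0101110111100001110101111001010
Extract data bits at positions {3,5,6,7,9,10,11,12,13,14,15,17,18,19,20,21,22,23,24,25,26,27,28,29,30,31}: 01101110000110101111001010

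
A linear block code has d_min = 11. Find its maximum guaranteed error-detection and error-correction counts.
(a) Detection requires d_min ≥ e+1, so e ≤ d_min − 1 = 10.
(b) Correction requires d_min ≥ 2t+1, so t ≤ ⌊(d_min − 1)/2⌋ = ⌊10/2⌋ = 5.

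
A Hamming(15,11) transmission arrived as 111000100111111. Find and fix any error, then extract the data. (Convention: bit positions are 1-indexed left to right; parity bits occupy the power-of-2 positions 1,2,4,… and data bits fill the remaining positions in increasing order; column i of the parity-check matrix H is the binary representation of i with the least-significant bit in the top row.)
Syndrome s = H · r^T (mod 2), r = 111000100111111:
  s[0] = (101010101010101)·(111000100111111) mod 2 = 1+0+1+0+0+0+1+0+0+0+1+0+1+0+1 mod 2 = 0
  s[1] = (011001100110011)·(111000100111111) mod 2 = 0+1+1+0+0+0+1+0+0+1+1+0+0+1+1 mod 2 = 1
  s[2] = (000111100001111)·(111000100111111) mod 2 = 0+0+0+0+0+0+1+0+0+0+0+1+1+1+1 mod 2 = 1
  s[3] = (000000011111111)·(111000100111111) mod 2 = 0+0+0+0+0+0+0+0+0+1+1+1+1+1+1 mod 2 = 0
Syndrome = 0110
Column 6 of H equals this syndrome → error at bit 6 (1-indexed).
Flip bit 6: 111000100111111 → 111001100111111
Extract data bits at positions {3,5,6,7,9,10,11,12,13,14,15}: 10110111111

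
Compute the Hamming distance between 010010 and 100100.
XOR = 110110, count of 1s = 4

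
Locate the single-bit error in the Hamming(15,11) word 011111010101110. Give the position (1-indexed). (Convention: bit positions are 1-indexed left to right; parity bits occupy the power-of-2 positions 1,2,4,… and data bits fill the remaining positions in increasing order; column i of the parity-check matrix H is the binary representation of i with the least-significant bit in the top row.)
Syndrome s = H · r^T (mod 2), r = 011111010101110:
  s[0] = (101010101010101)·(011111010101110) mod 2 = 0+0+1+0+1+0+0+0+0+0+0+0+1+0+0 mod 2 = 1
  s[1] = (011001100110011)·(011111010101110) mod 2 = 0+1+1+0+0+1+0+0+0+1+0+0+0+1+0 mod 2 = 1
  s[2] = (000111100001111)·(011111010101110) mod 2 = 0+0+0+1+1+1+0+0+0+0+0+1+1+1+0 mod 2 = 0
  s[3] = (000000011111111)·(011111010101110) mod 2 = 0+0+0+0+0+0+0+1+0+1+0+1+1+1+0 mod 2 = 1
Syndrome = 1101
Column i of H is the binary representation of i, so the syndrome is the binary index of the flipped bit.
Read s = 1101 with s[0] as LSB: 1·2^0 + 1·2^1 + 0·2^2 + 1·2^3 = 11.
Error is at bit position 11.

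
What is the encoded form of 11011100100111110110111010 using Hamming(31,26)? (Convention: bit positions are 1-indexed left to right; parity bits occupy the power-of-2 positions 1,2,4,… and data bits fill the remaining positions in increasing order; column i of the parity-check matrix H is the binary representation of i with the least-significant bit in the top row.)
Codeword c = d · G (mod 2), d = 11011100100111110110111010:
  c[0] = d·G[:,0] = (11011100100111110110111010)·(11011010101101010101010101) mod 2 = 1+1+0+1+1+0+0+0+1+0+0+1+0+1+0+1+0+1+0+0+0+1+0+0+0+0 mod 2 = 0
  c[1] = d·G[:,1] = (11011100100111110110111010)·(10110110011011001100110011) mod 2 = 1+0+0+1+0+1+0+0+0+0+0+0+1+1+0+0+0+1+0+0+1+1+0+0+1+0 mod 2 = 1
  c[2] = d·G[:,2] = (11011100100111110110111010)·(10000000000000000000000000) mod 2 = 1+0+0+0+0+0+0+0+0+0+0+0+0+0+0+0+0+0+0+0+0+0+0+0+0+0 mod 2 = 1
  c[3] = d·G[:,3] = (11011100100111110110111010)·(01110001111000111100001111) mod 2 = 0+1+0+1+0+0+0+0+1+0+0+0+0+0+1+1+0+1+0+0+0+0+1+0+1+0 mod 2 = 0
  c[4] = d·G[:,4] = (11011100100111110110111010)·(01000000000000000000000000) mod 2 = 0+1+0+0+0+0+0+0+0+0+0+0+0+0+0+0+0+0+0+0+0+0+0+0+0+0 mod 2 = 1
  c[5] = d·G[:,5] = (11011100100111110110111010)·(00100000000000000000000000) mod 2 = 0+0+0+0+0+0+0+0+0+0+0+0+0+0+0+0+0+0+0+0+0+0+0+0+0+0 mod 2 = 0
  c[6] = d·G[:,6] = (11011100100111110110111010)·(00010000000000000000000000) mod 2 = 0+0+0+1+0+0+0+0+0+0+0+0+0+0+0+0+0+0+0+0+0+0+0+0+0+0 mod 2 = 1
  c[7] = d·G[:,7] = (11011100100111110110111010)·(00001111111000000011111111) mod 2 = 0+0+0+0+1+1+0+0+1+0+0+0+0+0+0+0+0+0+1+0+1+1+1+0+1+0 mod 2 = 0
  c[8] = d·G[:,8] = (11011100100111110110111010)·(00001000000000000000000000) mod 2 = 0+0+0+0+1+0+0+0+0+0+0+0+0+0+0+0+0+0+0+0+0+0+0+0+0+0 mod 2 = 1
  c[9] = d·G[:,9] = (11011100100111110110111010)·(00000100000000000000000000) mod 2 = 0+0+0+0+0+1+0+0+0+0+0+0+0+0+0+0+0+0+0+0+0+0+0+0+0+0 mod 2 = 1
  c[10] = d·G[:,10] = (11011100100111110110111010)·(00000010000000000000000000) mod 2 = 0+0+0+0+0+0+0+0+0+0+0+0+0+0+0+0+0+0+0+0+0+0+0+0+0+0 mod 2 = 0
  c[11] = d·G[:,11] = (11011100100111110110111010)·(00000001000000000000000000) mod 2 = 0+0+0+0+0+0+0+0+0+0+0+0+0+0+0+0+0+0+0+0+0+0+0+0+0+0 mod 2 = 0
  c[12] = d·G[:,12] = (11011100100111110110111010)·(00000000100000000000000000) mod 2 = 0+0+0+0+0+0+0+0+1+0+0+0+0+0+0+0+0+0+0+0+0+0+0+0+0+0 mod 2 = 1
  c[13] = d·G[:,13] = (11011100100111110110111010)·(00000000010000000000000000) mod 2 = 0+0+0+0+0+0+0+0+0+0+0+0+0+0+0+0+0+0+0+0+0+0+0+0+0+0 mod 2 = 0
  c[14] = d·G[:,14] = (11011100100111110110111010)·(00000000001000000000000000) mod 2 = 0+0+0+0+0+0+0+0+0+0+0+0+0+0+0+0+0+0+0+0+0+0+0+0+0+0 mod 2 = 0
  c[15] = d·G[:,15] = (11011100100111110110111010)·(00000000000111111111111111) mod 2 = 0+0+0+0+0+0+0+0+0+0+0+1+1+1+1+1+0+1+1+0+1+1+1+0+1+0 mod 2 = 1
  c[16] = d·G[:,16] = (11011100100111110110111010)·(00000000000100000000000000) mod 2 = 0+0+0+0+0+0+0+0+0+0+0+1+0+0+0+0+0+0+0+0+0+0+0+0+0+0 mod 2 = 1
  c[17] = d·G[:,17] = (11011100100111110110111010)·(00000000000010000000000000) mod 2 = 0+0+0+0+0+0+0+0+0+0+0+0+1+0+0+0+0+0+0+0+0+0+0+0+0+0 mod 2 = 1
  c[18] = d·G[:,18] = (11011100100111110110111010)·(00000000000001000000000000) mod 2 = 0+0+0+0+0+0+0+0+0+0+0+0+0+1+0+0+0+0+0+0+0+0+0+0+0+0 mod 2 = 1
  c[19] = d·G[:,19] = (11011100100111110110111010)·(00000000000000100000000000) mod 2 = 0+0+0+0+0+0+0+0+0+0+0+0+0+0+1+0+0+0+0+0+0+0+0+0+0+0 mod 2 = 1
  c[20] = d·G[:,20] = (11011100100111110110111010)·(00000000000000010000000000) mod 2 = 0+0+0+0+0+0+0+0+0+0+0+0+0+0+0+1+0+0+0+0+0+0+0+0+0+0 mod 2 = 1
  c[21] = d·G[:,21] = (11011100100111110110111010)·(00000000000000001000000000) mod 2 = 0+0+0+0+0+0+0+0+0+0+0+0+0+0+0+0+0+0+0+0+0+0+0+0+0+0 mod 2 = 0
  c[22] = d·G[:,22] = (11011100100111110110111010)·(00000000000000000100000000) mod 2 = 0+0+0+0+0+0+0+0+0+0+0+0+0+0+0+0+0+1+0+0+0+0+0+0+0+0 mod 2 = 1
  c[23] = d·G[:,23] = (11011100100111110110111010)·(00000000000000000010000000) mod 2 = 0+0+0+0+0+0+0+0+0+0+0+0+0+0+0+0+0+0+1+0+0+0+0+0+0+0 mod 2 = 1
  c[24] = d·G[:,24] = (11011100100111110110111010)·(00000000000000000001000000) mod 2 = 0+0+0+0+0+0+0+0+0+0+0+0+0+0+0+0+0+0+0+0+0+0+0+0+0+0 mod 2 = 0
  c[25] = d·G[:,25] = (11011100100111110110111010)·(00000000000000000000100000) mod 2 = 0+0+0+0+0+0+0+0+0+0+0+0+0+0+0+0+0+0+0+0+1+0+0+0+0+0 mod 2 = 1
  c[26] = d·G[:,26] = (11011100100111110110111010)·(00000000000000000000010000) mod 2 = 0+0+0+0+0+0+0+0+0+0+0+0+0+0+0+0+0+0+0+0+0+1+0+0+0+0 mod 2 = 1
  c[27] = d·G[:,27] = (11011100100111110110111010)·(00000000000000000000001000) mod 2 = 0+0+0+0+0+0+0+0+0+0+0+0+0+0+0+0+0+0+0+0+0+0+1+0+0+0 mod 2 = 1
  c[28] = d·G[:,28] = (11011100100111110110111010)·(00000000000000000000000100) mod 2 = 0+0+0+0+0+0+0+0+0+0+0+0+0+0+0+0+0+0+0+0+0+0+0+0+0+0 mod 2 = 0
  c[29] = d·G[:,29] = (11011100100111110110111010)·(00000000000000000000000010) mod 2 = 0+0+0+0+0+0+0+0+0+0+0+0+0+0+0+0+0+0+0+0+0+0+0+0+1+0 mod 2 = 1
  c[30] = d·G[:,30] = (11011100100111110110111010)·(00000000000000000000000001) mod 2 = 0+0+0+0+0+0+0+0+0+0+0+0+0+0+0+0+0+0+0+0+0+0+0+0+0+0 mod 2 = 0
Codeword = 0110101011001001111110110111010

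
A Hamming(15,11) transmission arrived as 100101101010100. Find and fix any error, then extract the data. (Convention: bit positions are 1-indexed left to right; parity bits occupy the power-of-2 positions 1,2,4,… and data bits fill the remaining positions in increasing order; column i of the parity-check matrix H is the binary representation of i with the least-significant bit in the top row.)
Syndrome s = H · r^T (mod 2), r = 100101101010100:
  s[0] = (101010101010101)·(100101101010100) mod 2 = 1+0+0+0+0+0+1+0+1+0+1+0+1+0+0 mod 2 = 1
  s[1] = (011001100110011)·(100101101010100) mod 2 = 0+0+0+0+0+1+1+0+0+0+1+0+0+0+0 mod 2 = 1
  s[2] = (000111100001111)·(100101101010100) mod 2 = 0+0+0+1+0+1+1+0+0+0+0+0+1+0+0 mod 2 = 0
  s[3] = (000000011111111)·(100101101010100) mod 2 = 0+0+0+0+0+0+0+0+1+0+1+0+1+0+0 mod 2 = 1
Syndrome = 1101
Column 11 of H equals this syndrome → error at bit 11 (1-indexed).
Flip bit 11: 100101101010100 → 100101101000100
Extract data bits at positions {3,5,6,7,9,10,11,12,13,14,15}: 00111000100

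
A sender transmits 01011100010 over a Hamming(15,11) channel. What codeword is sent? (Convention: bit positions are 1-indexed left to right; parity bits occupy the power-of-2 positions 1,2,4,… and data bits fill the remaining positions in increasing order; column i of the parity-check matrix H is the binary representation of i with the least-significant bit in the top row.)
Codeword c = d · G (mod 2), d = 01011100010:
  c[0] = d·G[:,0] = (01011100010)·(11011010101) mod 2 = 0+1+0+1+1+0+0+0+0+0+0 mod 2 = 1
  c[1] = d·G[:,1] = (01011100010)·(10110110011) mod 2 = 0+0+0+1+0+1+0+0+0+1+0 mod 2 = 1
  c[2] = d·G[:,2] = (01011100010)·(10000000000) mod 2 = 0+0+0+0+0+0+0+0+0+0+0 mod 2 = 0
  c[3] = d·G[:,3] = (01011100010)·(01110001111) mod 2 = 0+1+0+1+0+0+0+0+0+1+0 mod 2 = 1
  c[4] = d·G[:,4] = (01011100010)·(01000000000) mod 2 = 0+1+0+0+0+0+0+0+0+0+0 mod 2 = 1
  c[5] = d·G[:,5] = (01011100010)·(00100000000) mod 2 = 0+0+0+0+0+0+0+0+0+0+0 mod 2 = 0
  c[6] = d·G[:,6] = (01011100010)·(00010000000) mod 2 = 0+0+0+1+0+0+0+0+0+0+0 mod 2 = 1
  c[7] = d·G[:,7] = (01011100010)·(00001111111) mod 2 = 0+0+0+0+1+1+0+0+0+1+0 mod 2 = 1
  c[8] = d·G[:,8] = (01011100010)·(00001000000) mod 2 = 0+0+0+0+1+0+0+0+0+0+0 mod 2 = 1
  c[9] = d·G[:,9] = (01011100010)·(00000100000) mod 2 = 0+0+0+0+0+1+0+0+0+0+0 mod 2 = 1
  c[10] = d·G[:,10] = (01011100010)·(00000010000) mod 2 = 0+0+0+0+0+0+0+0+0+0+0 mod 2 = 0
  c[11] = d·G[:,11] = (01011100010)·(00000001000) mod 2 = 0+0+0+0+0+0+0+0+0+0+0 mod 2 = 0
  c[12] = d·G[:,12] = (01011100010)·(00000000100) mod 2 = 0+0+0+0+0+0+0+0+0+0+0 mod 2 = 0
  c[13] = d·G[:,13] = (01011100010)·(00000000010) mod 2 = 0+0+0+0+0+0+0+0+0+1+0 mod 2 = 1
  c[14] = d·G[:,14] = (01011100010)·(00000000001) mod 2 = 0+0+0+0+0+0+0+0+0+0+0 mod 2 = 0
Codeword = 110110111100010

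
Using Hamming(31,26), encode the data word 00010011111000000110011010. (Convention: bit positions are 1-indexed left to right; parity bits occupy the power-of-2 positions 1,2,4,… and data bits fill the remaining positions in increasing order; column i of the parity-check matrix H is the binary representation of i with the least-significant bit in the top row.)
Codeword c = d · G (mod 2), d = 00010011111000000110011010:
  c[0] = d·G[:,0] = (00010011111000000110011010)·(11011010101101010101010101) mod 2 = 0+0+0+1+0+0+1+0+1+0+1+0+0+0+0+0+0+1+0+0+0+1+0+0+0+0 mod 2 = 0
  c[1] = d·G[:,1] = (00010011111000000110011010)·(10110110011011001100110011) mod 2 = 0+0+0+1+0+0+1+0+0+1+1+0+0+0+0+0+0+1+0+0+0+1+0+0+1+0 mod 2 = 1
  c[2] = d·G[:,2] = (00010011111000000110011010)·(10000000000000000000000000) mod 2 = 0+0+0+0+0+0+0+0+0+0+0+0+0+0+0+0+0+0+0+0+0+0+0+0+0+0 mod 2 = 0
  c[3] = d·G[:,3] = (00010011111000000110011010)·(01110001111000111100001111) mod 2 = 0+0+0+1+0+0+0+1+1+1+1+0+0+0+0+0+0+1+0+0+0+0+1+0+1+0 mod 2 = 0
  c[4] = d·G[:,4] = (00010011111000000110011010)·(01000000000000000000000000) mod 2 = 0+0+0+0+0+0+0+0+0+0+0+0+0+0+0+0+0+0+0+0+0+0+0+0+0+0 mod 2 = 0
  c[5] = d·G[:,5] = (00010011111000000110011010)·(00100000000000000000000000) mod 2 = 0+0+0+0+0+0+0+0+0+0+0+0+0+0+0+0+0+0+0+0+0+0+0+0+0+0 mod 2 = 0
  c[6] = d·G[:,6] = (00010011111000000110011010)·(00010000000000000000000000) mod 2 = 0+0+0+1+0+0+0+0+0+0+0+0+0+0+0+0+0+0+0+0+0+0+0+0+0+0 mod 2 = 1
  c[7] = d·G[:,7] = (00010011111000000110011010)·(00001111111000000011111111) mod 2 = 0+0+0+0+0+0+1+1+1+1+1+0+0+0+0+0+0+0+1+0+0+1+1+0+1+0 mod 2 = 1
  c[8] = d·G[:,8] = (00010011111000000110011010)·(00001000000000000000000000) mod 2 = 0+0+0+0+0+0+0+0+0+0+0+0+0+0+0+0+0+0+0+0+0+0+0+0+0+0 mod 2 = 0
  c[9] = d·G[:,9] = (00010011111000000110011010)·(00000100000000000000000000) mod 2 = 0+0+0+0+0+0+0+0+0+0+0+0+0+0+0+0+0+0+0+0+0+0+0+0+0+0 mod 2 = 0
  c[10] = d·G[:,10] = (00010011111000000110011010)·(00000010000000000000000000) mod 2 = 0+0+0+0+0+0+1+0+0+0+0+0+0+0+0+0+0+0+0+0+0+0+0+0+0+0 mod 2 = 1
  c[11] = d·G[:,11] = (00010011111000000110011010)·(00000001000000000000000000) mod 2 = 0+0+0+0+0+0+0+1+0+0+0+0+0+0+0+0+0+0+0+0+0+0+0+0+0+0 mod 2 = 1
  c[12] = d·G[:,12] = (00010011111000000110011010)·(00000000100000000000000000) mod 2 = 0+0+0+0+0+0+0+0+1+0+0+0+0+0+0+0+0+0+0+0+0+0+0+0+0+0 mod 2 = 1
  c[13] = d·G[:,13] = (00010011111000000110011010)·(00000000010000000000000000) mod 2 = 0+0+0+0+0+0+0+0+0+1+0+0+0+0+0+0+0+0+0+0+0+0+0+0+0+0 mod 2 = 1
  c[14] = d·G[:,14] = (00010011111000000110011010)·(00000000001000000000000000) mod 2 = 0+0+0+0+0+0+0+0+0+0+1+0+0+0+0+0+0+0+0+0+0+0+0+0+0+0 mod 2 = 1
  c[15] = d·G[:,15] = (00010011111000000110011010)·(00000000000111111111111111) mod 2 = 0+0+0+0+0+0+0+0+0+0+0+0+0+0+0+0+0+1+1+0+0+1+1+0+1+0 mod 2 = 1
  c[16] = d·G[:,16] = (00010011111000000110011010)·(00000000000100000000000000) mod 2 = 0+0+0+0+0+0+0+0+0+0+0+0+0+0+0+0+0+0+0+0+0+0+0+0+0+0 mod 2 = 0
  c[17] = d·G[:,17] = (00010011111000000110011010)·(00000000000010000000000000) mod 2 = 0+0+0+0+0+0+0+0+0+0+0+0+0+0+0+0+0+0+0+0+0+0+0+0+0+0 mod 2 = 0
  c[18] = d·G[:,18] = (00010011111000000110011010)·(00000000000001000000000000) mod 2 = 0+0+0+0+0+0+0+0+0+0+0+0+0+0+0+0+0+0+0+0+0+0+0+0+0+0 mod 2 = 0
  c[19] = d·G[:,19] = (00010011111000000110011010)·(00000000000000100000000000) mod 2 = 0+0+0+0+0+0+0+0+0+0+0+0+0+0+0+0+0+0+0+0+0+0+0+0+0+0 mod 2 = 0
  c[20] = d·G[:,20] = (00010011111000000110011010)·(00000000000000010000000000) mod 2 = 0+0+0+0+0+0+0+0+0+0+0+0+0+0+0+0+0+0+0+0+0+0+0+0+0+0 mod 2 = 0
  c[21] = d·G[:,21] = (00010011111000000110011010)·(00000000000000001000000000) mod 2 = 0+0+0+0+0+0+0+0+0+0+0+0+0+0+0+0+0+0+0+0+0+0+0+0+0+0 mod 2 = 0
  c[22] = d·G[:,22] = (00010011111000000110011010)·(00000000000000000100000000) mod 2 = 0+0+0+0+0+0+0+0+0+0+0+0+0+0+0+0+0+1+0+0+0+0+0+0+0+0 mod 2 = 1
  c[23] = d·G[:,23] = (00010011111000000110011010)·(00000000000000000010000000) mod 2 = 0+0+0+0+0+0+0+0+0+0+0+0+0+0+0+0+0+0+1+0+0+0+0+0+0+0 mod 2 = 1
  c[24] = d·G[:,24] = (00010011111000000110011010)·(00000000000000000001000000) mod 2 = 0+0+0+0+0+0+0+0+0+0+0+0+0+0+0+0+0+0+0+0+0+0+0+0+0+0 mod 2 = 0
  c[25] = d·G[:,25] = (00010011111000000110011010)·(00000000000000000000100000) mod 2 = 0+0+0+0+0+0+0+0+0+0+0+0+0+0+0+0+0+0+0+0+0+0+0+0+0+0 mod 2 = 0
  c[26] = d·G[:,26] = (00010011111000000110011010)·(00000000000000000000010000) mod 2 = 0+0+0+0+0+0+0+0+0+0+0+0+0+0+0+0+0+0+0+0+0+1+0+0+0+0 mod 2 = 1
  c[27] = d·G[:,27] = (00010011111000000110011010)·(00000000000000000000001000) mod 2 = 0+0+0+0+0+0+0+0+0+0+0+0+0+0+0+0+0+0+0+0+0+0+1+0+0+0 mod 2 = 1
  c[28] = d·G[:,28] = (00010011111000000110011010)·(00000000000000000000000100) mod 2 = 0+0+0+0+0+0+0+0+0+0+0+0+0+0+0+0+0+0+0+0+0+0+0+0+0+0 mod 2 = 0
  c[29] = d·G[:,29] = (00010011111000000110011010)·(00000000000000000000000010) mod 2 = 0+0+0+0+0+0+0+0+0+0+0+0+0+0+0+0+0+0+0+0+0+0+0+0+1+0 mod 2 = 1
  c[30] = d·G[:,30] = (00010011111000000110011010)·(00000000000000000000000001) mod 2 = 0+0+0+0+0+0+0+0+0+0+0+0+0+0+0+0+0+0+0+0+0+0+0+0+0+0 mod 2 = 0
Codeword = 0100001100111111000000110011010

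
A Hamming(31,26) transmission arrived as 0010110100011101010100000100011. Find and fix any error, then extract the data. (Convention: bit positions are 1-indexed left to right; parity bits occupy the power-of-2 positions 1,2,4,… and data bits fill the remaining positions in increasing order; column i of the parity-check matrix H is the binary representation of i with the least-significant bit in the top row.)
Syndrome s = H · r^T (mod 2), r = 0010110100011101010100000100011:
  s[0] = (1010101010101010101010101010101)·(0010110100011101010100000100011) mod 2 = 0+0+1+0+1+0+0+0+0+0+0+0+1+0+0+0+0+0+0+0+0+0+0+0+0+0+0+0+0+0+1 mod 2 = 0
  s[1] = (0110011001100110011001100110011)·(0010110100011101010100000100011) mod 2 = 0+0+1+0+0+1+0+0+0+0+0+0+0+1+0+0+0+1+0+0+0+0+0+0+0+1+0+0+0+1+1 mod 2 = 1
  s[2] = (0001111000011110000111100001111)·(0010110100011101010100000100011) mod 2 = 0+0+0+0+1+1+0+0+0+0+0+1+1+1+0+0+0+0+0+1+0+0+0+0+0+0+0+0+0+1+1 mod 2 = 0
  s[3] = (0000000111111110000000011111111)·(0010110100011101010100000100011) mod 2 = 0+0+0+0+0+0+0+1+0+0+0+1+1+1+0+0+0+0+0+0+0+0+0+0+0+1+0+0+0+1+1 mod 2 = 1
  s[4] = (0000000000000001111111111111111)·(0010110100011101010100000100011) mod 2 = 0+0+0+0+0+0+0+0+0+0+0+0+0+0+0+1+0+1+0+1+0+0+0+0+0+1+0+0+0+1+1 mod 2 = 0
Syndrome = 01010
Column 10 of H equals this syndrome → error at bit 10 (1-indexed).
Flip bit 10: 0010110100011101010100000100011 → 0010110101011101010100000100011
Extract data bits at positions {3,5,6,7,9,10,11,12,13,14,15,17,18,19,20,21,22,23,24,25,26,27,28,29,30,31}: 11100101110010100000100011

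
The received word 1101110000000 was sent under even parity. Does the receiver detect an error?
Sum of received bits: 1+1+0+1+1+1+0+0+0+0+0+0+0 = 5; 5 mod 2 = 1. Result is 1 ≠ 0 → error detected.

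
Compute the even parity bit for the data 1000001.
Sum of data bits: 1+0+0+0+0+0+1 = 2.
2 mod 2 = 0, so parity bit = 0.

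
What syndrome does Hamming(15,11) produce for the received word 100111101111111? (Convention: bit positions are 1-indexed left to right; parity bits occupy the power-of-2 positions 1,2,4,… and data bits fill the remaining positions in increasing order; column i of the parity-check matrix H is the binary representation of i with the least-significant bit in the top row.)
Syndrome s = H · r^T (mod 2), r = 100111101111111:
  s[0] = (101010101010101)·(100111101111111) mod 2 = 1+0+0+0+1+0+1+0+1+0+1+0+1+0+1 mod 2 = 1
  s[1] = (011001100110011)·(100111101111111) mod 2 = 0+0+0+0+0+1+1+0+0+1+1+0+0+1+1 mod 2 = 0
  s[2] = (000111100001111)·(100111101111111) mod 2 = 0+0+0+1+1+1+1+0+0+0+0+1+1+1+1 mod 2 = 0
  s[3] = (000000011111111)·(100111101111111) mod 2 = 0+0+0+0+0+0+0+0+1+1+1+1+1+1+1 mod 2 = 1
Syndrome = 1001
Non-zero syndrome: error at position 9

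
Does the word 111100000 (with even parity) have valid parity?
Sum of all bits: 1+1+1+1+0+0+0+0+0 = 4; 4 mod 2 = 0. Result is 0 → valid parity.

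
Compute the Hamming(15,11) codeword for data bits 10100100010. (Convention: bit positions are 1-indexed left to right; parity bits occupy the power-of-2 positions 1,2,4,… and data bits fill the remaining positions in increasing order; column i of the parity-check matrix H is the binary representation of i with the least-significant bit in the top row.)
Codeword c = d · G (mod 2), d = 10100100010:
  c[0] = d·G[:,0] = (10100100010)·(11011010101) mod 2 = 1+0+0+0+0+0+0+0+0+0+0 mod 2 = 1
  c[1] = d·G[:,1] = (10100100010)·(10110110011) mod 2 = 1+0+1+0+0+1+0+0+0+1+0 mod 2 = 0
  c[2] = d·G[:,2] = (10100100010)·(10000000000) mod 2 = 1+0+0+0+0+0+0+0+0+0+0 mod 2 = 1
  c[3] = d·G[:,3] = (10100100010)·(01110001111) mod 2 = 0+0+1+0+0+0+0+0+0+1+0 mod 2 = 0
  c[4] = d·G[:,4] = (10100100010)·(01000000000) mod 2 = 0+0+0+0+0+0+0+0+0+0+0 mod 2 = 0
  c[5] = d·G[:,5] = (10100100010)·(00100000000) mod 2 = 0+0+1+0+0+0+0+0+0+0+0 mod 2 = 1
  c[6] = d·G[:,6] = (10100100010)·(00010000000) mod 2 = 0+0+0+0+0+0+0+0+0+0+0 mod 2 = 0
  c[7] = d·G[:,7] = (10100100010)·(00001111111) mod 2 = 0+0+0+0+0+1+0+0+0+1+0 mod 2 = 0
  c[8] = d·G[:,8] = (10100100010)·(00001000000) mod 2 = 0+0+0+0+0+0+0+0+0+0+0 mod 2 = 0
  c[9] = d·G[:,9] = (10100100010)·(00000100000) mod 2 = 0+0+0+0+0+1+0+0+0+0+0 mod 2 = 1
  c[10] = d·G[:,10] = (10100100010)·(00000010000) mod 2 = 0+0+0+0+0+0+0+0+0+0+0 mod 2 = 0
  c[11] = d·G[:,11] = (10100100010)·(00000001000) mod 2 = 0+0+0+0+0+0+0+0+0+0+0 mod 2 = 0
  c[12] = d·G[:,12] = (10100100010)·(00000000100) mod 2 = 0+0+0+0+0+0+0+0+0+0+0 mod 2 = 0
  c[13] = d·G[:,13] = (10100100010)·(00000000010) mod 2 = 0+0+0+0+0+0+0+0+0+1+0 mod 2 = 1
  c[14] = d·G[:,14] = (10100100010)·(00000000001) mod 2 = 0+0+0+0+0+0+0+0+0+0+0 mod 2 = 0
Codeword = 101001000100010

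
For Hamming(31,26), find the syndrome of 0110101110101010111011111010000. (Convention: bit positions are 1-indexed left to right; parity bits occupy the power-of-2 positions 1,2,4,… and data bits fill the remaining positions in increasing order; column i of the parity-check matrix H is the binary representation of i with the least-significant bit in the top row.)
Syndrome s = H · r^T (mod 2), r = 0110101110101010111011111010000:
  s[0] = (1010101010101010101010101010101)·(0110101110101010111011111010000) mod 2 = 0+0+1+0+1+0+1+0+1+0+1+0+1+0+1+0+1+0+1+0+1+0+1+0+1+0+1+0+0+0+0 mod 2 = 1
  s[1] = (0110011001100110011001100110011)·(0110101110101010111011111010000) mod 2 = 0+1+1+0+0+0+1+0+0+0+1+0+0+0+1+0+0+1+1+0+0+1+1+0+0+0+1+0+0+0+0 mod 2 = 0
  s[2] = (0001111000011110000111100001111)·(0110101110101010111011111010000) mod 2 = 0+0+0+0+1+0+1+0+0+0+0+0+1+0+1+0+0+0+0+0+1+1+1+0+0+0+0+0+0+0+0 mod 2 = 1
  s[3] = (0000000111111110000000011111111)·(0110101110101010111011111010000) mod 2 = 0+0+0+0+0+0+0+1+1+0+1+0+1+0+1+0+0+0+0+0+0+0+0+1+1+0+1+0+0+0+0 mod 2 = 0
  s[4] = (0000000000000001111111111111111)·(0110101110101010111011111010000) mod 2 = 0+0+0+0+0+0+0+0+0+0+0+0+0+0+0+0+1+1+1+0+1+1+1+1+1+0+1+0+0+0+0 mod 2 = 1
Syndrome = 10101
Non-zero syndrome: error at position 21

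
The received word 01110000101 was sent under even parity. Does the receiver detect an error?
Sum of received bits: 0+1+1+1+0+0+0+0+1+0+1 = 5; 5 mod 2 = 1. Result is 1 ≠ 0 → error detected.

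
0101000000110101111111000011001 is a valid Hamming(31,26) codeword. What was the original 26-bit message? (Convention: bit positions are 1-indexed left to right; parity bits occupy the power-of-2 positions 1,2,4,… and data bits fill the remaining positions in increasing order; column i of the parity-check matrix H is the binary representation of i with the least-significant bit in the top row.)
Parity bits occupy power-of-2 positions; data bits are at positions {3,5,6,7,9,10,11,12,13,14,15,17,18,19,20,21,22,23,24,25,26,27,28,29,30,31} (1-indexed).
Extract: c[3]=0 c[5]=0 c[6]=0 c[7]=0 c[9]=0 c[10]=0 c[11]=1 c[12]=1 c[13]=0 c[14]=1 c[15]=0 c[17]=1 c[18]=1 c[19]=1 c[20]=1 c[21]=1 c[22]=1 c[23]=0 c[24]=0 c[25]=0 c[26]=0 c[27]=1 c[28]=1 c[29]=0 c[30]=0 c[31]=1
Data = 00000011010111111000011001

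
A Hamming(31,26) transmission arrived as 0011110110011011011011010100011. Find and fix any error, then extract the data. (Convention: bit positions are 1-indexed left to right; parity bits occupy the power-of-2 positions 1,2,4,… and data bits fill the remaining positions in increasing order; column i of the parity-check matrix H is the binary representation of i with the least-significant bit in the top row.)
Syndrome s = H · r^T (mod 2), r = 0011110110011011011011010100011:
  s[0] = (1010101010101010101010101010101)·(0011110110011011011011010100011) mod 2 = 0+0+1+0+1+0+0+0+1+0+0+0+1+0+1+0+0+0+1+0+1+0+0+0+0+0+0+0+0+0+1 mod 2 = 0
  s[1] = (0110011001100110011001100110011)·(0011110110011011011011010100011) mod 2 = 0+0+1+0+0+1+0+0+0+0+0+0+0+0+1+0+0+1+1+0+0+1+0+0+0+1+0+0+0+1+1 mod 2 = 1
  s[2] = (0001111000011110000111100001111)·(0011110110011011011011010100011) mod 2 = 0+0+0+1+1+1+0+0+0+0+0+1+1+0+1+0+0+0+0+0+1+1+0+0+0+0+0+0+0+1+1 mod 2 = 0
  s[3] = (0000000111111110000000011111111)·(0011110110011011011011010100011) mod 2 = 0+0+0+0+0+0+0+1+1+0+0+1+1+0+1+0+0+0+0+0+0+0+0+1+0+1+0+0+0+1+1 mod 2 = 1
  s[4] = (0000000000000001111111111111111)·(0011110110011011011011010100011) mod 2 = 0+0+0+0+0+0+0+0+0+0+0+0+0+0+0+1+0+1+1+0+1+1+0+1+0+1+0+0+0+1+1 mod 2 = 1
Syndrome = 01011
Column 26 of H equals this syndrome → error at bit 26 (1-indexed).
Flip bit 26: 0011110110011011011011010100011 → 0011110110011011011011010000011
Extract data bits at positions {3,5,6,7,9,10,11,12,13,14,15,17,18,19,20,21,22,23,24,25,26,27,28,29,30,31}: 11101001101011011010000011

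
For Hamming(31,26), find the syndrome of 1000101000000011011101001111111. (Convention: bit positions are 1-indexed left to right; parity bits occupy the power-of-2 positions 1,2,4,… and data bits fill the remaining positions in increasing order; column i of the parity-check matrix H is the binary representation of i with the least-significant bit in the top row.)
Syndrome s = H · r^T (mod 2), r = 1000101000000011011101001111111:
  s[0] = (1010101010101010101010101010101)·(1000101000000011011101001111111) mod 2 = 1+0+0+0+1+0+1+0+0+0+0+0+0+0+1+0+0+0+1+0+0+0+0+0+1+0+1+0+1+0+1 mod 2 = 1
  s[1] = (0110011001100110011001100110011)·(1000101000000011011101001111111) mod 2 = 0+0+0+0+0+0+1+0+0+0+0+0+0+0+1+0+0+1+1+0+0+1+0+0+0+1+1+0+0+1+1 mod 2 = 1
  s[2] = (0001111000011110000111100001111)·(1000101000000011011101001111111) mod 2 = 0+0+0+0+1+0+1+0+0+0+0+0+0+0+1+0+0+0+0+1+0+1+0+0+0+0+0+1+1+1+1 mod 2 = 1
  s[3] = (0000000111111110000000011111111)·(1000101000000011011101001111111) mod 2 = 0+0+0+0+0+0+0+0+0+0+0+0+0+0+1+0+0+0+0+0+0+0+0+0+1+1+1+1+1+1+1 mod 2 = 0
  s[4] = (0000000000000001111111111111111)·(1000101000000011011101001111111) mod 2 = 0+0+0+0+0+0+0+0+0+0+0+0+0+0+0+1+0+1+1+1+0+1+0+0+1+1+1+1+1+1+1 mod 2 = 0
Syndrome = 11100
Non-zero syndrome: error at position 7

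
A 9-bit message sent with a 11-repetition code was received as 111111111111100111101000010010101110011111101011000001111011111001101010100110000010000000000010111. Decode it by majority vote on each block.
Split into 11-bit blocks and majority-vote each:
  block 1 = 11111111111: 11 ones, 0 zeros → 1
  block 2 = 11001111010: 7 ones, 4 zeros → 1
  block 3 = 00010010101: 4 ones, 7 zeros → 0
  block 4 = 11001111110: 8 ones, 3 zeros → 1
  block 5 = 10110000011: 5 ones, 6 zeros → 0
  block 6 = 11011111001: 8 ones, 3 zeros → 1
  block 7 = 10101010011: 6 ones, 5 zeros → 1
  block 8 = 00000100000: 1 ones, 10 zeros → 0
  block 9 = 00000010111: 4 ones, 7 zeros → 0
Decoded = 110101100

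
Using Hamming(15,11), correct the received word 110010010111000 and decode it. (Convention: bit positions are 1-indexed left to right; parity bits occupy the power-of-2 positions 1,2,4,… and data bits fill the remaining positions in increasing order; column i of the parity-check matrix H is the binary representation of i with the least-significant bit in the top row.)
Syndrome s = H · r^T (mod 2), r = 110010010111000:
  s[0] = (101010101010101)·(110010010111000) mod 2 = 1+0+0+0+1+0+0+0+0+0+1+0+0+0+0 mod 2 = 1
  s[1] = (011001100110011)·(110010010111000) mod 2 = 0+1+0+0+0+0+0+0+0+1+1+0+0+0+0 mod 2 = 1
  s[2] = (000111100001111)·(110010010111000) mod 2 = 0+0+0+0+1+0+0+0+0+0+0+1+0+0+0 mod 2 = 0
  s[3] = (000000011111111)·(110010010111000) mod 2 = 0+0+0+0+0+0+0+1+0+1+1+1+0+0+0 mod 2 = 0
Syndrome = 1100
Column 3 of H equals this syndrome → error at bit 3 (1-indexed).
Flip bit 3: 110010010111000 → 111010010111000
Extract data bits at positions {3,5,6,7,9,10,11,12,13,14,15}: 11000111000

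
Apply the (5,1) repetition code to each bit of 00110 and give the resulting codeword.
Repeat each bit 5× and concatenate:
0→00000  0→00000  1→11111  1→11111  0→00000
Codeword = 0000000000111111111100000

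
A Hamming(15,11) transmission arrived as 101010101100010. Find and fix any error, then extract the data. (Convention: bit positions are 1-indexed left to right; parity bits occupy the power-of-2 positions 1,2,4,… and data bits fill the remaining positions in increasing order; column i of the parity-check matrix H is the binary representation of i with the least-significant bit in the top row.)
Syndrome s = H · r^T (mod 2), r = 101010101100010:
  s[0] = (101010101010101)·(101010101100010) mod 2 = 1+0+1+0+1+0+1+0+1+0+0+0+0+0+0 mod 2 = 1
  s[1] = (011001100110011)·(101010101100010) mod 2 = 0+0+1+0+0+0+1+0+0+1+0+0+0+1+0 mod 2 = 0
  s[2] = (000111100001111)·(101010101100010) mod 2 = 0+0+0+0+1+0+1+0+0+0+0+0+0+1+0 mod 2 = 1
  s[3] = (000000011111111)·(101010101100010) mod 2 = 0+0+0+0+0+0+0+0+1+1+0+0+0+1+0 mod 2 = 1
Syndrome = 1011
Column 13 of H equals this syndrome → error at bit 13 (1-indexed).
Flip bit 13: 101010101100010 → 101010101100110
Extract data bits at positions {3,5,6,7,9,10,11,12,13,14,15}: 11011100110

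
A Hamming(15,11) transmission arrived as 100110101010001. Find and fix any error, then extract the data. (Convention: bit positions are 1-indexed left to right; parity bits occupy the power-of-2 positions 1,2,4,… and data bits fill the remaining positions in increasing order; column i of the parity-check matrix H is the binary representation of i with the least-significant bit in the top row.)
Syndrome s = H · r^T (mod 2), r = 100110101010001:
  s[0] = (101010101010101)·(100110101010001) mod 2 = 1+0+0+0+1+0+1+0+1+0+1+0+0+0+1 mod 2 = 0
  s[1] = (011001100110011)·(100110101010001) mod 2 = 0+0+0+0+0+0+1+0+0+0+1+0+0+0+1 mod 2 = 1
  s[2] = (000111100001111)·(100110101010001) mod 2 = 0+0+0+1+1+0+1+0+0+0+0+0+0+0+1 mod 2 = 0
  s[3] = (000000011111111)·(100110101010001) mod 2 = 0+0+0+0+0+0+0+0+1+0+1+0+0+0+1 mod 2 = 1
Syndrome = 0101
Column 10 of H equals this syndrome → error at bit 10 (1-indexed).
Flip bit 10: 100110101010001 → 100110101110001
Extract data bits at positions {3,5,6,7,9,10,11,12,13,14,15}: 01011110001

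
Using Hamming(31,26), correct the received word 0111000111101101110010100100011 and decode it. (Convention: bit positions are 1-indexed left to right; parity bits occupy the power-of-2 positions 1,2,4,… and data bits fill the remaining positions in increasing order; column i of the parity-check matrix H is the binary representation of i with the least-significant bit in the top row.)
Syndrome s = H · r^T (mod 2), r = 0111000111101101110010100100011:
  s[0] = (1010101010101010101010101010101)·(0111000111101101110010100100011) mod 2 = 0+0+1+0+0+0+0+0+1+0+1+0+1+0+0+0+1+0+0+0+1+0+1+0+0+0+0+0+0+0+1 mod 2 = 0
  s[1] = (0110011001100110011001100110011)·(0111000111101101110010100100011) mod 2 = 0+1+1+0+0+0+0+0+0+1+1+0+0+1+0+0+0+1+0+0+0+0+1+0+0+1+0+0+0+1+1 mod 2 = 0
  s[2] = (0001111000011110000111100001111)·(0111000111101101110010100100011) mod 2 = 0+0+0+1+0+0+0+0+0+0+0+0+1+1+0+0+0+0+0+0+1+0+1+0+0+0+0+0+0+1+1 mod 2 = 1
  s[3] = (0000000111111110000000011111111)·(0111000111101101110010100100011) mod 2 = 0+0+0+0+0+0+0+1+1+1+1+0+1+1+0+0+0+0+0+0+0+0+0+0+0+1+0+0+0+1+1 mod 2 = 1
  s[4] = (0000000000000001111111111111111)·(0111000111101101110010100100011) mod 2 = 0+0+0+0+0+0+0+0+0+0+0+0+0+0+0+1+1+1+0+0+1+0+1+0+0+1+0+0+0+1+1 mod 2 = 0
Syndrome = 00110
Column 12 of H equals this syndrome → error at bit 12 (1-indexed).
Flip bit 12: 0111000111101101110010100100011 → 0111000111111101110010100100011
Extract data bits at positions {3,5,6,7,9,10,11,12,13,14,15,17,18,19,20,21,22,23,24,25,26,27,28,29,30,31}: 10001111110110010100100011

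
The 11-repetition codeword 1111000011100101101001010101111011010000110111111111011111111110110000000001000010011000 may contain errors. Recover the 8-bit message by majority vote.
Split into 11-bit blocks and majority-vote each:
  block 1 = 11110000111: 7 ones, 4 zeros → 1
  block 2 = 00101101001: 5 ones, 6 zeros → 0
  block 3 = 01010111101: 7 ones, 4 zeros → 1
  block 4 = 10100001101: 5 ones, 6 zeros → 0
  block 5 = 11111111011: 10 ones, 1 zeros → 1
  block 6 = 11111111011: 10 ones, 1 zeros → 1
  block 7 = 00000000010: 1 ones, 10 zeros → 0
  block 8 = 00010011000: 3 ones, 8 zeros → 0
Decoded = 10101100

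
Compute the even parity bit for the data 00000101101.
Sum of data bits: 0+0+0+0+0+1+0+1+1+0+1 = 4.
4 mod 2 = 0, so parity bit = 0.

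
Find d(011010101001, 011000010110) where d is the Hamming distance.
XOR = 000010111111, count of 1s = 7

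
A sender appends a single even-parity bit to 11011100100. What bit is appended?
Sum of data bits: 1+1+0+1+1+1+0+0+1+0+0 = 6.
6 mod 2 = 0, so parity bit = 0.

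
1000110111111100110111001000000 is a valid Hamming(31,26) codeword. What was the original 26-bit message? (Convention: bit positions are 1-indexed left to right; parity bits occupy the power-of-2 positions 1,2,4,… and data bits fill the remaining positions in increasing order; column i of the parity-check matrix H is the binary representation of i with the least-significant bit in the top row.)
Parity bits occupy power-of-2 positions; data bits are at positions {3,5,6,7,9,10,11,12,13,14,15,17,18,19,20,21,22,23,24,25,26,27,28,29,30,31} (1-indexed).
Extract: c[3]=0 c[5]=1 c[6]=1 c[7]=0 c[9]=1 c[10]=1 c[11]=1 c[12]=1 c[13]=1 c[14]=1 c[15]=0 c[17]=1 c[18]=1 c[19]=0 c[20]=1 c[21]=1 c[22]=1 c[23]=0 c[24]=0 c[25]=1 c[26]=0 c[27]=0 c[28]=0 c[29]=0 c[30]=0 c[31]=0
Data = 01101111110110111001000000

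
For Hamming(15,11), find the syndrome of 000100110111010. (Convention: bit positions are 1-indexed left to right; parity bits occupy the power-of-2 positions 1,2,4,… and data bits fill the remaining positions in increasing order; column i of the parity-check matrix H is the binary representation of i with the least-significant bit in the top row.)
Syndrome s = H · r^T (mod 2), r = 000100110111010:
  s[0] = (101010101010101)·(000100110111010) mod 2 = 0+0+0+0+0+0+1+0+0+0+1+0+0+0+0 mod 2 = 0
  s[1] = (011001100110011)·(000100110111010) mod 2 = 0+0+0+0+0+0+1+0+0+1+1+0+0+1+0 mod 2 = 0
  s[2] = (000111100001111)·(000100110111010) mod 2 = 0+0+0+1+0+0+1+0+0+0+0+1+0+1+0 mod 2 = 0
  s[3] = (000000011111111)·(000100110111010) mod 2 = 0+0+0+0+0+0+0+1+0+1+1+1+0+1+0 mod 2 = 1
Syndrome = 0001
Non-zero syndrome: error at position 8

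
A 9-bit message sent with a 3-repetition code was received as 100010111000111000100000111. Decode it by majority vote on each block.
Split into 3-bit blocks and majority-vote each:
  block 1 = 100: 1 ones, 2 zeros → 0
  block 2 = 010: 1 ones, 2 zeros → 0
  block 3 = 111: 3 ones, 0 zeros → 1
  block 4 = 000: 0 ones, 3 zeros → 0
  block 5 = 111: 3 ones, 0 zeros → 1
  block 6 = 000: 0 ones, 3 zeros → 0
  block 7 = 100: 1 ones, 2 zeros → 0
  block 8 = 000: 0 ones, 3 zeros → 0
  block 9 = 111: 3 ones, 0 zeros → 1
Decoded = 001010001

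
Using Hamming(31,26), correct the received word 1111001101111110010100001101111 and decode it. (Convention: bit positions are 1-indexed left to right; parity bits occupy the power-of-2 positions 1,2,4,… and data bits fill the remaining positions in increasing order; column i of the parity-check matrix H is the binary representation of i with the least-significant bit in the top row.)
Syndrome s = H · r^T (mod 2), r = 1111001101111110010100001101111:
  s[0] = (1010101010101010101010101010101)·(1111001101111110010100001101111) mod 2 = 1+0+1+0+0+0+1+0+0+0+1+0+1+0+1+0+0+0+0+0+0+0+0+0+1+0+0+0+1+0+1 mod 2 = 1
  s[1] = (0110011001100110011001100110011)·(1111001101111110010100001101111) mod 2 = 0+1+1+0+0+0+1+0+0+1+1+0+0+1+1+0+0+1+0+0+0+0+0+0+0+1+0+0+0+1+1 mod 2 = 1
  s[2] = (0001111000011110000111100001111)·(1111001101111110010100001101111) mod 2 = 0+0+0+1+0+0+1+0+0+0+0+1+1+1+1+0+0+0+0+1+0+0+0+0+0+0+0+1+1+1+1 mod 2 = 1
  s[3] = (0000000111111110000000011111111)·(1111001101111110010100001101111) mod 2 = 0+0+0+0+0+0+0+1+0+1+1+1+1+1+1+0+0+0+0+0+0+0+0+0+1+1+0+1+1+1+1 mod 2 = 1
  s[4] = (0000000000000001111111111111111)·(1111001101111110010100001101111) mod 2 = 0+0+0+0+0+0+0+0+0+0+0+0+0+0+0+0+0+1+0+1+0+0+0+0+1+1+0+1+1+1+1 mod 2 = 0
Syndrome = 11110
Column 15 of H equals this syndrome → error at bit 15 (1-indexed).
Flip bit 15: 1111001101111110010100001101111 → 1111001101111100010100001101111
Extract data bits at positions {3,5,6,7,9,10,11,12,13,14,15,17,18,19,20,21,22,23,24,25,26,27,28,29,30,31}: 10010111110010100001101111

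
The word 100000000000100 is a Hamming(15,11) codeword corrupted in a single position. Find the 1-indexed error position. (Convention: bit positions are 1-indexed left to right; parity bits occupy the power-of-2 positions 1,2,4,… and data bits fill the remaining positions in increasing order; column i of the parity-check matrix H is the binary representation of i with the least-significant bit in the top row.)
Syndrome s = H · r^T (mod 2), r = 100000000000100:
  s[0] = (101010101010101)·(100000000000100) mod 2 = 1+0+0+0+0+0+0+0+0+0+0+0+1+0+0 mod 2 = 0
  s[1] = (011001100110011)·(100000000000100) mod 2 = 0+0+0+0+0+0+0+0+0+0+0+0+0+0+0 mod 2 = 0
  s[2] = (000111100001111)·(100000000000100) mod 2 = 0+0+0+0+0+0+0+0+0+0+0+0+1+0+0 mod 2 = 1
  s[3] = (000000011111111)·(100000000000100) mod 2 = 0+0+0+0+0+0+0+0+0+0+0+0+1+0+0 mod 2 = 1
Syndrome = 0011
Column i of H is the binary representation of i, so the syndrome is the binary index of the flipped bit.
Read s = 0011 with s[0] as LSB: 0·2^0 + 0·2^1 + 1·2^2 + 1·2^3 = 12.
Error is at bit position 12.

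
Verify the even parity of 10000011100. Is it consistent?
Sum of all bits: 1+0+0+0+0+0+1+1+1+0+0 = 4; 4 mod 2 = 0. Result is 0 → valid parity.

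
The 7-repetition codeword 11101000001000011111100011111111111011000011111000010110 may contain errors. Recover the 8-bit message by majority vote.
Split into 7-bit blocks and majority-vote each:
  block 1 = 1110100: 4 ones, 3 zeros → 1
  block 2 = 0001000: 1 ones, 6 zeros → 0
  block 3 = 0111111: 6 ones, 1 zeros → 1
  block 4 = 0001111: 4 ones, 3 zeros → 1
  block 5 = 1111111: 7 ones, 0 zeros → 1
  block 6 = 0110000: 2 ones, 5 zeros → 0
  block 7 = 1111100: 5 ones, 2 zeros → 1
  block 8 = 0010110: 3 ones, 4 zeros → 0
Decoded = 10111010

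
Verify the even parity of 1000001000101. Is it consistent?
Sum of all bits: 1+0+0+0+0+0+1+0+0+0+1+0+1 = 4; 4 mod 2 = 0. Result is 0 → valid parity.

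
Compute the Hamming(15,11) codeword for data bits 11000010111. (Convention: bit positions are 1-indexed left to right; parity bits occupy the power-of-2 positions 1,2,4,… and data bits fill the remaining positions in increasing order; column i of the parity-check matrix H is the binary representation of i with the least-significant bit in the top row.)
Codeword c = d · G (mod 2), d = 11000010111:
  c[0] = d·G[:,0] = (11000010111)·(11011010101) mod 2 = 1+1+0+0+0+0+1+0+1+0+1 mod 2 = 1
  c[1] = d·G[:,1] = (11000010111)·(10110110011) mod 2 = 1+0+0+0+0+0+1+0+0+1+1 mod 2 = 0
  c[2] = d·G[:,2] = (11000010111)·(10000000000) mod 2 = 1+0+0+0+0+0+0+0+0+0+0 mod 2 = 1
  c[3] = d·G[:,3] = (11000010111)·(01110001111) mod 2 = 0+1+0+0+0+0+0+0+1+1+1 mod 2 = 0
  c[4] = d·G[:,4] = (11000010111)·(01000000000) mod 2 = 0+1+0+0+0+0+0+0+0+0+0 mod 2 = 1
  c[5] = d·G[:,5] = (11000010111)·(00100000000) mod 2 = 0+0+0+0+0+0+0+0+0+0+0 mod 2 = 0
  c[6] = d·G[:,6] = (11000010111)·(00010000000) mod 2 = 0+0+0+0+0+0+0+0+0+0+0 mod 2 = 0
  c[7] = d·G[:,7] = (11000010111)·(00001111111) mod 2 = 0+0+0+0+0+0+1+0+1+1+1 mod 2 = 0
  c[8] = d·G[:,8] = (11000010111)·(00001000000) mod 2 = 0+0+0+0+0+0+0+0+0+0+0 mod 2 = 0
  c[9] = d·G[:,9] = (11000010111)·(00000100000) mod 2 = 0+0+0+0+0+0+0+0+0+0+0 mod 2 = 0
  c[10] = d·G[:,10] = (11000010111)·(00000010000) mod 2 = 0+0+0+0+0+0+1+0+0+0+0 mod 2 = 1
  c[11] = d·G[:,11] = (11000010111)·(00000001000) mod 2 = 0+0+0+0+0+0+0+0+0+0+0 mod 2 = 0
  c[12] = d·G[:,12] = (11000010111)·(00000000100) mod 2 = 0+0+0+0+0+0+0+0+1+0+0 mod 2 = 1
  c[13] = d·G[:,13] = (11000010111)·(00000000010) mod 2 = 0+0+0+0+0+0+0+0+0+1+0 mod 2 = 1
  c[14] = d·G[:,14] = (11000010111)·(00000000001) mod 2 = 0+0+0+0+0+0+0+0+0+0+1 mod 2 = 1
Codeword = 101010000010111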